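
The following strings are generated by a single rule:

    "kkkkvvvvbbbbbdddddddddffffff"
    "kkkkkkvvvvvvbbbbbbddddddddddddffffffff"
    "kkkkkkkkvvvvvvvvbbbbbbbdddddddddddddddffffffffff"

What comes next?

kkkkkkkkkkvvvvvvvvvvbbbbbbbbddddddddddddddddddffffffffffff

Each string has the form k^{2n} v^{2n} b^{n+3} d^{3n+3} f^{2n+2}, where the shown terms are n = 2, 3, 4.
For the next term, n = 5, so the run lengths are 10, 10, 8, 18, 12.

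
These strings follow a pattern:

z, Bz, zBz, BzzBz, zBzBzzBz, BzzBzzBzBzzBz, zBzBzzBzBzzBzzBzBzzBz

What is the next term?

BzzBzzBzBzzBzzBzBzzBzBzzBzzBzBzzBz

From term 3 onward, concatenate the second-to-last term with the last: z·Bz = zBz, Bz·zBz = BzzBz, …
Continuing: BzzBzzBzBzzBz · zBzBzzBzBzzBzzBzBzzBz gives term 8.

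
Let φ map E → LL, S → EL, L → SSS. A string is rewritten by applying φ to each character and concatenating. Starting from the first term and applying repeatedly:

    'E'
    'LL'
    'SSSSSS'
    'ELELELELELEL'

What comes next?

LLSSSLLSSSLLSSSLLSSSLLSSSLLSSS

Rewriting each symbol of ELELELELELEL: E→LL, L→SSS, E→LL, L→SSS, E→LL, L→SSS, E→LL, L→SSS, E→LL, L→SSS, E→LL, L→SSS, which concatenates to LL SSS LL SSS LL SSS LL SSS LL SSS LL SSS.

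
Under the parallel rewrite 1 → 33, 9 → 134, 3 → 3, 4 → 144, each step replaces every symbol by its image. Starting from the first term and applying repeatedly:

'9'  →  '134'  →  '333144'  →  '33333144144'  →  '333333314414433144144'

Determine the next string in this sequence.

φ(333333314414433144144) expands symbol-by-symbol to 3 3 3 3 3 3 3 33 144 144 33 144 144 3 3 33 144 144 33 144 144; joining the 21 pieces gives the next term.

33333333314414433144144333314414433144144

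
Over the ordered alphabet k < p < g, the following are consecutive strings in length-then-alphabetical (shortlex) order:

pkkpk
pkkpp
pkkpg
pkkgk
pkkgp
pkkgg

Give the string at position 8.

Continuing the enumeration 2 steps past pkkgg: pkkgg → pkpkk → (answer).

pkpkp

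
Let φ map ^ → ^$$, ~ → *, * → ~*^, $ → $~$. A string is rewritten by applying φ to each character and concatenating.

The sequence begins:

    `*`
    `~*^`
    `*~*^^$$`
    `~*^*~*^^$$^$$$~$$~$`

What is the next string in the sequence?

*~*^^$$~*^*~*^^$$^$$$~$$~$^$$$~$$~$$~$*$~$$~$*$~$

Applying the rule to each of the 19 symbols of ~*^*~*^^$$^$$$~$$~$ gives the pieces * ~*^ ^$$ ~*^ * ~*^ ^$$ ^$$ $~$ $~$ ^$$ $~$ $~$ $~$ * $~$ $~$ * $~$, which concatenate to the answer.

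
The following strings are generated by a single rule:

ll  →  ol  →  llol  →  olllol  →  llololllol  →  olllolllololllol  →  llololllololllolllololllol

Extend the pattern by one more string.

Each term (from the third on) is the two preceding terms concatenated in order: term 3 = ll·ol = llol.
The next term joins olllolllololllol and llololllololllolllololllol.

olllolllololllolllololllololllolllololllol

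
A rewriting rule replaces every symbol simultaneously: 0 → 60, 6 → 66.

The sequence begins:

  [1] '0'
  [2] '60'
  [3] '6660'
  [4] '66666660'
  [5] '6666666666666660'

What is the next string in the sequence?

Replace each of the 16 characters of 6666666666666660 in place — 66 66 66 66 66 66 66 66 66 66 66 66 66 66 66 60 — and concatenate.

66666666666666666666666666666660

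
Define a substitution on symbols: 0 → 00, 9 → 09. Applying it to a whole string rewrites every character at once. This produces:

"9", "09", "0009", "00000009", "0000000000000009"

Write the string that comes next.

00000000000000000000000000000009

Applying the rule to each of the 16 symbols of 0000000000000009 gives the pieces 00 00 00 00 00 00 00 00 00 00 00 00 00 00 00 09, which concatenate to the answer.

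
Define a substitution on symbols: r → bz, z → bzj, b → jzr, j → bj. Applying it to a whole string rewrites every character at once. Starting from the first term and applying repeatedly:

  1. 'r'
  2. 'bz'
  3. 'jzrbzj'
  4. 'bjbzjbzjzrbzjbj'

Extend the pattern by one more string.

Rewriting the 15 symbols of bjbzjbzjzrbzjbj one by one yields jzr bj jzr bzj bj jzr bzj bj bzj bz jzr bzj bj jzr bj; concatenated:

jzrbjjzrbzjbjjzrbzjbjbzjbzjzrbzjbjjzrbj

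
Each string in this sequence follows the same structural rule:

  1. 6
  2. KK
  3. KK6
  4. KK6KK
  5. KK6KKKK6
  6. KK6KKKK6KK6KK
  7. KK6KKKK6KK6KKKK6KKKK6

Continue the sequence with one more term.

KK6KKKK6KK6KKKK6KKKK6KK6KKKK6KK6KK

This is a Fibonacci-style word recurrence s(k) = s(k−1)·s(k−2): e.g. KK·6 = KK6.
Continuing: KK6KKKK6KK6KKKK6KKKK6 · KK6KKKK6KK6KK gives term 8.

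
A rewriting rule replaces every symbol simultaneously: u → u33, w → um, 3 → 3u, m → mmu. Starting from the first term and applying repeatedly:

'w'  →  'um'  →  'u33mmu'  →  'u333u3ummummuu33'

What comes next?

Rewriting the 16 symbols of u333u3ummummuu33 one by one yields u33 3u 3u 3u u33 3u u33 mmu mmu u33 mmu mmu u33 u33 3u 3u; concatenated:

u333u3u3uu333uu33mmummuu33mmummuu33u333u3u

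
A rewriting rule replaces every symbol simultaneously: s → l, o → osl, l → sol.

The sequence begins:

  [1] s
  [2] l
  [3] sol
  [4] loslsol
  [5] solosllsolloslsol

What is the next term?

Replace each of the 17 characters of solosllsolloslsol in place — l osl sol osl l sol sol l osl sol sol osl l sol l osl sol — and concatenate.

loslsolosllsolsolloslsolsolosllsolloslsol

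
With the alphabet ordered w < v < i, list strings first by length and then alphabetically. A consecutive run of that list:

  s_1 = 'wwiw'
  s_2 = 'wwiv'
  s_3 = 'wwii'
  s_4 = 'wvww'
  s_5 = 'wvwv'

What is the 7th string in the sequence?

wvvw

Stepping forward 2 times from wvwv: wvwv → wvwi, then the target.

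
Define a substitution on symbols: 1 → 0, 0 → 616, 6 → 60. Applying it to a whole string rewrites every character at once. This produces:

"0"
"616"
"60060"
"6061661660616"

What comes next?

6061660060600606061660060

Applying the rule to each of the 13 symbols of 6061661660616 gives the pieces 60 616 60 0 60 60 0 60 60 616 60 0 60, which concatenate to the answer.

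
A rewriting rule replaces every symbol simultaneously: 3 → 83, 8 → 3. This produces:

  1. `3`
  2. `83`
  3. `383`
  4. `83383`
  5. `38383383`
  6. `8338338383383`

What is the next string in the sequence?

Rewriting the 13 symbols of 8338338383383 one by one yields 3 83 83 3 83 83 3 83 3 83 83 3 83; concatenated:

383833838338338383383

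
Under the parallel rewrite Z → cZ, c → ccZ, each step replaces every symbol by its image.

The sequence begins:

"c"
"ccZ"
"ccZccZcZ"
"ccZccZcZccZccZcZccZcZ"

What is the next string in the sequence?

Replace each of the 21 characters of ccZccZcZccZccZcZccZcZ in place — ccZ ccZ cZ ccZ ccZ cZ ccZ cZ ccZ ccZ cZ ccZ ccZ cZ ccZ cZ ccZ ccZ cZ ccZ cZ — and concatenate.

ccZccZcZccZccZcZccZcZccZccZcZccZccZcZccZcZccZccZcZccZcZ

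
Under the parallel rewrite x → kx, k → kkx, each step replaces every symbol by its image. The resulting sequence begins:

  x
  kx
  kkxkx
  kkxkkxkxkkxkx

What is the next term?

φ(kkxkkxkxkkxkx) expands symbol-by-symbol to kkx kkx kx kkx kkx kx kkx kx kkx kkx kx kkx kx; joining the 13 pieces gives the next term.

kkxkkxkxkkxkkxkxkkxkxkkxkkxkxkkxkx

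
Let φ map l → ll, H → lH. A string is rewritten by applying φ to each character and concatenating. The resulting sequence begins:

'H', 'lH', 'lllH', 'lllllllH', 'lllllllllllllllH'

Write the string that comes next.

Rewriting the 16 symbols of lllllllllllllllH one by one yields ll ll ll ll ll ll ll ll ll ll ll ll ll ll ll lH; concatenated:

lllllllllllllllllllllllllllllllH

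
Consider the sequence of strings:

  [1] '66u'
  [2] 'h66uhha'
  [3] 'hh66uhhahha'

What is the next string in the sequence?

hhh66uhhahhahha

Each term wraps the previous one in h on the left and hha on the right.
So the next term is h·hh66uhhahha·hha.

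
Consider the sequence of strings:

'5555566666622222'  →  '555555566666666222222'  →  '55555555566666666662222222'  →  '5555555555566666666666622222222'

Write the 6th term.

55555555555555566666666666666662222222222

Each string has the form 5^{2n-1} 6^{2n} 2^{n+2}, where the shown terms are n = 3, 4, 5, 6.
At n = 8 the blocks have lengths 15, 16, 10.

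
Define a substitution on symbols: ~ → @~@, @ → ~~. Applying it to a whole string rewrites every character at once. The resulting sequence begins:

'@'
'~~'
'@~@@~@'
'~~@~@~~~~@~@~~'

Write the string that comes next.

@~@@~@~~@~@~~@~@@~@@~@@~@~~@~@~~@~@@~@

Replace each of the 14 characters of ~~@~@~~~~@~@~~ in place — @~@ @~@ ~~ @~@ ~~ @~@ @~@ @~@ @~@ ~~ @~@ ~~ @~@ @~@ — and concatenate.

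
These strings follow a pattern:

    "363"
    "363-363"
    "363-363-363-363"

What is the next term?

Each string is two copies of the previous one joined by '-'.
Doubling 363-363-363-363 with '-' between the halves:

363-363-363-363-363-363-363-363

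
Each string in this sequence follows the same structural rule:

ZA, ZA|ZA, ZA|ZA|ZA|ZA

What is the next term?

ZA|ZA|ZA|ZA|ZA|ZA|ZA|ZA

s(k+1) = s(k)·|·s(k) — each term doubles the last with '|' between the halves.
One more doubling of ZA|ZA|ZA|ZA gives the answer.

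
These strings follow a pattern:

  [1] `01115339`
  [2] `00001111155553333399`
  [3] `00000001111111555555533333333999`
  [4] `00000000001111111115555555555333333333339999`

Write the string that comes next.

00000000000001111111111155555555555553333333333333399999

Term n consists of 3n-2 0's, followed by 2n+1 1's, followed by 3n-2 5's, followed by 3n-1 3's, followed by n 9's (n = 1, 2, …).
At n = 5 the blocks have lengths 13, 11, 13, 14, 5.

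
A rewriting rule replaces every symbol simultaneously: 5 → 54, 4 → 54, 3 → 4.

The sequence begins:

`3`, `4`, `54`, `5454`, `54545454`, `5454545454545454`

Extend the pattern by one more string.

Rewriting the 16 symbols of 5454545454545454 one by one yields 54 54 54 54 54 54 54 54 54 54 54 54 54 54 54 54; concatenated:

54545454545454545454545454545454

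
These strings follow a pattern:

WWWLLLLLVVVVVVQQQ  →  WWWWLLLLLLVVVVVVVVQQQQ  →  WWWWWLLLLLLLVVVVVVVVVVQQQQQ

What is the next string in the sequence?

The n-th term is n W's then n+2 L's then 2n V's then n Q's, where the shown terms are n = 3, 4, 5.
For the next term, n = 6, so the run lengths are 6, 8, 12, 6.

WWWWWWLLLLLLLLVVVVVVVVVVVVQQQQQQ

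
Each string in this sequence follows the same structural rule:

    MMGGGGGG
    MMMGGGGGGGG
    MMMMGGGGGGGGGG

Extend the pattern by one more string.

Reading off run lengths: M runs 2, 3, 4; G runs 6, 8, 10 — each is linear in n, where the shown terms are n = 3, 4, 5.
For the next term, n = 6, so the run lengths are 5, 12.

MMMMMGGGGGGGGGGGG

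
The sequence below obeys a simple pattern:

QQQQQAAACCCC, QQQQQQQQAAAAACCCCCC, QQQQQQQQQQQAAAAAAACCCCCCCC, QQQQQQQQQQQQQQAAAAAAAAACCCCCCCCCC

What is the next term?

QQQQQQQQQQQQQQQQQAAAAAAAAAAACCCCCCCCCCCC

The n-th term is 3n-1 Q's then 2n-1 A's then 2n C's, where the shown terms are n = 2, 3, 4, 5.
For the next term, n = 6, so the run lengths are 17, 11, 12.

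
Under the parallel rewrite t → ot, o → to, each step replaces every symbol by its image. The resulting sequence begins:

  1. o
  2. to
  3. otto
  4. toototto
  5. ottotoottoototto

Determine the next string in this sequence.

φ(ottotoottoototto) expands symbol-by-symbol to to ot ot to ot to to ot ot to to ot to ot ot to; joining the 16 pieces gives the next term.

tootottoottotootottotoottoototto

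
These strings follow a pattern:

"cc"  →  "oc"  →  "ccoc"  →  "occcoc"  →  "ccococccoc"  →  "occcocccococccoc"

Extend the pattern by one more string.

ccococccococccocccococccoc

From term 3 onward, concatenate the second-to-last term with the last: cc·oc = ccoc, oc·ccoc = occcoc, …
So term 7 is ccococccoc·occcocccococccoc.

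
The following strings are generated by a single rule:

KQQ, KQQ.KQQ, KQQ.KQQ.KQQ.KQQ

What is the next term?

Every step duplicates the string with '.' between the halves.
Doubling KQQ.KQQ.KQQ.KQQ with '.' between the halves:

KQQ.KQQ.KQQ.KQQ.KQQ.KQQ.KQQ.KQQ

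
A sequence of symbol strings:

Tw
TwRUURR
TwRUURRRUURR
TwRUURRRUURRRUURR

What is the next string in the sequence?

The strings grow by a fixed suffix RUURR each time.
So the next term is TwRUURRRUURRRUURR·RUURR.

TwRUURRRUURRRUURRRUURR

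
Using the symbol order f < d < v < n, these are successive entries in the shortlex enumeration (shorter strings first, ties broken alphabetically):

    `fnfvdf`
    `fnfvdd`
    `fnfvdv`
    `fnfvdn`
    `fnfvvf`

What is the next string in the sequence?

fnfvvd

The successor of fnfvvf increments the rightmost position that isn't already n and resets every position after it to f.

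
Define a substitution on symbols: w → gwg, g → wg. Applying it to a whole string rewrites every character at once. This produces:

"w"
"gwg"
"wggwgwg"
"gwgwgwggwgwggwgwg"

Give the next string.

Rewriting the 17 symbols of gwgwgwggwgwggwgwg one by one yields wg gwg wg gwg wg gwg wg wg gwg wg gwg wg wg gwg wg gwg wg; concatenated:

wggwgwggwgwggwgwgwggwgwggwgwgwggwgwggwgwg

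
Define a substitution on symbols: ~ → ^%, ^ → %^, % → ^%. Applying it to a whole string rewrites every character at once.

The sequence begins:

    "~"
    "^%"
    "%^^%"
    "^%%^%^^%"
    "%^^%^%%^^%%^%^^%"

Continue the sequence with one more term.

Replace each of the 16 characters of %^^%^%%^^%%^%^^% in place — ^% %^ %^ ^% %^ ^% ^% %^ %^ ^% ^% %^ ^% %^ %^ ^% — and concatenate.

^%%^%^^%%^^%^%%^%^^%^%%^^%%^%^^%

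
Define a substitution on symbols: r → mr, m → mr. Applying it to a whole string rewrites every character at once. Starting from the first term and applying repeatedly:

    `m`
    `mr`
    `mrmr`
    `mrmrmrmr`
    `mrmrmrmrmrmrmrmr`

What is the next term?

mrmrmrmrmrmrmrmrmrmrmrmrmrmrmrmr

Applying the rule to each of the 16 symbols of mrmrmrmrmrmrmrmr gives the pieces mr mr mr mr mr mr mr mr mr mr mr mr mr mr mr mr, which concatenate to the answer.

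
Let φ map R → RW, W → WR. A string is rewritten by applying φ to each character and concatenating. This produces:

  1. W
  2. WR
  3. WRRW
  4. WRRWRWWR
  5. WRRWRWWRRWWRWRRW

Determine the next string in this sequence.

Replace each of the 16 characters of WRRWRWWRRWWRWRRW in place — WR RW RW WR RW WR WR RW RW WR WR RW WR RW RW WR — and concatenate.

WRRWRWWRRWWRWRRWRWWRWRRWWRRWRWWR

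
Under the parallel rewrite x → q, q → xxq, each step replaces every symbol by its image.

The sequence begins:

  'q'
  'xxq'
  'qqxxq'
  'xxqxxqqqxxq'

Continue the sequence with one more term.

qqxxqqqxxqxxqxxqqqxxq

Rewriting each symbol of xxqxxqqqxxq: x→q, x→q, q→xxq, x→q, x→q, q→xxq, q→xxq, q→xxq, x→q, x→q, q→xxq, which concatenates to q q xxq q q xxq xxq xxq q q xxq.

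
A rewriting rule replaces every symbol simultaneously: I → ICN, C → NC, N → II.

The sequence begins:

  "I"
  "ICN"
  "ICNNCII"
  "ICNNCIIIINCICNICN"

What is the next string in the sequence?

φ(ICNNCIIIINCICNICN) expands symbol-by-symbol to ICN NC II II NC ICN ICN ICN ICN II NC ICN NC II ICN NC II; joining the 17 pieces gives the next term.

ICNNCIIIINCICNICNICNICNIINCICNNCIIICNNCII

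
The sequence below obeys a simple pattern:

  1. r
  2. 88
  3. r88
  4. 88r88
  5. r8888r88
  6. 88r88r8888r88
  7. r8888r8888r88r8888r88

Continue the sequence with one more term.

Each term (from the third on) is the two preceding terms concatenated in order: term 3 = r·88 = r88.
So term 8 is 88r88r8888r88·r8888r8888r88r8888r88.

88r88r8888r88r8888r8888r88r8888r88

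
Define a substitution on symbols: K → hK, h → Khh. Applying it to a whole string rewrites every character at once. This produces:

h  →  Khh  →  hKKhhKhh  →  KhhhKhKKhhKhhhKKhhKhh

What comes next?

φ(KhhhKhKKhhKhhhKKhhKhh) expands symbol-by-symbol to hK Khh Khh Khh hK Khh hK hK Khh Khh hK Khh Khh Khh hK hK Khh Khh hK Khh Khh; joining the 21 pieces gives the next term.

hKKhhKhhKhhhKKhhhKhKKhhKhhhKKhhKhhKhhhKhKKhhKhhhKKhhKhh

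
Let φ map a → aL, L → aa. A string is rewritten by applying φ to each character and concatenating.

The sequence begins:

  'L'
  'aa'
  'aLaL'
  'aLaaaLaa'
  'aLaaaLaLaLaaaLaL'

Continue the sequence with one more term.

aLaaaLaLaLaaaLaaaLaaaLaLaLaaaLaa

Replace each of the 16 characters of aLaaaLaLaLaaaLaL in place — aL aa aL aL aL aa aL aa aL aa aL aL aL aa aL aa — and concatenate.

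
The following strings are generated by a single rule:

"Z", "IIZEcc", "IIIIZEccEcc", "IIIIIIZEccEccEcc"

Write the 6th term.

IIIIIIIIIIZEccEccEccEccEcc

Each term wraps the previous one in II on the left and Ecc on the right.
From IIIIIIZEccEccEcc, 2 further steps: IIIIIIZEccEccEcc → IIIIIIIIZEccEccEccEcc → (answer).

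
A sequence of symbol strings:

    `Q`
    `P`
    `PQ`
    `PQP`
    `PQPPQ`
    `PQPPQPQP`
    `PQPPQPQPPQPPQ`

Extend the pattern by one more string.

PQPPQPQPPQPPQPQPPQPQP

From term 3 onward, concatenate the last term with the second-to-last: P·Q = PQ, PQ·P = PQP, …
Continuing: PQPPQPQPPQPPQ · PQPPQPQP gives term 8.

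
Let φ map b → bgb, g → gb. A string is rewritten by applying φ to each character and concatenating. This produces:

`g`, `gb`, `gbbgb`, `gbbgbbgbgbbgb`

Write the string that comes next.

gbbgbbgbgbbgbbgbgbbgbgbbgbbgbgbbgb

φ(gbbgbbgbgbbgb) expands symbol-by-symbol to gb bgb bgb gb bgb bgb gb bgb gb bgb bgb gb bgb; joining the 13 pieces gives the next term.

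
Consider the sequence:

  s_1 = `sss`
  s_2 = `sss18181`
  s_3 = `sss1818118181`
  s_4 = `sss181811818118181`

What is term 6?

Each term is the previous one with 18181 appended.
From sss181811818118181, 2 further steps: sss181811818118181 → sss18181181811818118181 → (answer).

sss1818118181181811818118181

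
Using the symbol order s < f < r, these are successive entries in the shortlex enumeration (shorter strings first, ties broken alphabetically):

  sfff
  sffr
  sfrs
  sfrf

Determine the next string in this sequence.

Find the rightmost character of sfrf below r, bump it to the next letter, and reset everything to its right to s.

sfrr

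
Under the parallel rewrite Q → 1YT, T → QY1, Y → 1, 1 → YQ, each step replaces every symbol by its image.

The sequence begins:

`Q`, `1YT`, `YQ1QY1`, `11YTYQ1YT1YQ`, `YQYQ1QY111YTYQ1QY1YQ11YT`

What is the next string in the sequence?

φ(YQYQ1QY111YTYQ1QY1YQ11YT) expands symbol-by-symbol to 1 1YT 1 1YT YQ 1YT 1 YQ YQ YQ 1 QY1 1 1YT YQ 1YT 1 YQ 1 1YT YQ YQ 1 QY1; joining the 24 pieces gives the next term.

11YT11YTYQ1YT1YQYQYQ1QY111YTYQ1YT1YQ11YTYQYQ1QY1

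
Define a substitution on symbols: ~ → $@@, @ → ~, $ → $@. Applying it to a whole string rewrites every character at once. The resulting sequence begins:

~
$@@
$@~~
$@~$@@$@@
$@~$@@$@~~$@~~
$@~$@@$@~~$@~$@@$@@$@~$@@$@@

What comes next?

Rewriting the 28 symbols of $@~$@@$@~~$@~$@@$@@$@~$@@$@@ one by one yields $@ ~ $@@ $@ ~ ~ $@ ~ $@@ $@@ $@ ~ $@@ $@ ~ ~ $@ ~ ~ $@ ~ $@@ $@ ~ ~ $@ ~ ~; concatenated:

$@~$@@$@~~$@~$@@$@@$@~$@@$@~~$@~~$@~$@@$@~~$@~~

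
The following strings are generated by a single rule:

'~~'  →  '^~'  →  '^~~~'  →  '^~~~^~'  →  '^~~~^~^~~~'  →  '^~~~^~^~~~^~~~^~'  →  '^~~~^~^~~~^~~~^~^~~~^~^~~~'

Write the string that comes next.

This is a Fibonacci-style word recurrence s(k) = s(k−1)·s(k−2): e.g. ^~·~~ = ^~~~.
Continuing: ^~~~^~^~~~^~~~^~^~~~^~^~~~ · ^~~~^~^~~~^~~~^~ gives term 8.

^~~~^~^~~~^~~~^~^~~~^~^~~~^~~~^~^~~~^~~~^~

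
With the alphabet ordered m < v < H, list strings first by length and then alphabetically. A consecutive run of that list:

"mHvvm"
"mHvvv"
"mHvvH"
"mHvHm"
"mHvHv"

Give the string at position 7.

mHHmm

Stepping forward 2 times from mHvHv: mHvHv → mHvHH, then the target.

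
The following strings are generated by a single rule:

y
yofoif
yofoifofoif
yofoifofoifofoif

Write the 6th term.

yofoifofoifofoifofoifofoif

The strings grow by a fixed suffix ofoif each time.
From yofoifofoifofoif, 2 further steps: yofoifofoifofoif → yofoifofoifofoifofoif → (answer).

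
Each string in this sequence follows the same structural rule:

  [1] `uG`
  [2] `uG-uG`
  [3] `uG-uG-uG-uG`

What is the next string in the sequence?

Each string is two copies of the previous one joined by '-'.
Doubling uG-uG-uG-uG with '-' between the halves:

uG-uG-uG-uG-uG-uG-uG-uG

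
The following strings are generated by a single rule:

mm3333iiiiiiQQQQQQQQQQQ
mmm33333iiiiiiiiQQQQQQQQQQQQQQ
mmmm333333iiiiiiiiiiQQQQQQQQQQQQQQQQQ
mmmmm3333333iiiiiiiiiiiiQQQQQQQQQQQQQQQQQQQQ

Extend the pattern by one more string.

Reading off run lengths: m runs 2, 3, 4, 5; 3 runs 4, 5, 6, 7; i runs 6, 8, 10, 12; Q runs 11, 14, 17, 20 — each is linear in n, where the shown terms are n = 3, 4, 5, 6.
For the next term, n = 7, so the run lengths are 6, 8, 14, 23.

mmmmmm33333333iiiiiiiiiiiiiiQQQQQQQQQQQQQQQQQQQQQQQ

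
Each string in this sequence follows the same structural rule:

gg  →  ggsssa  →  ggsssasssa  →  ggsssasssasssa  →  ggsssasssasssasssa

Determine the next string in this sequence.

Each term is the previous one with sssa appended.
One more step from ggsssasssasssasssa gives the answer.

ggsssasssasssasssasssa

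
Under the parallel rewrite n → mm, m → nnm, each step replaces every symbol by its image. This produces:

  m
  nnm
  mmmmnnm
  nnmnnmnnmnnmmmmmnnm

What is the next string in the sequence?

Rewriting the 19 symbols of nnmnnmnnmnnmmmmmnnm one by one yields mm mm nnm mm mm nnm mm mm nnm mm mm nnm nnm nnm nnm nnm mm mm nnm; concatenated:

mmmmnnmmmmmnnmmmmmnnmmmmmnnmnnmnnmnnmnnmmmmmnnm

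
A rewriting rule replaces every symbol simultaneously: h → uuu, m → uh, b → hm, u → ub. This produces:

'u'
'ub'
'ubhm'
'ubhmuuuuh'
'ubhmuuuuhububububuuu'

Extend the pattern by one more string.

ubhmuuuuhububububuuuubhmubhmubhmubhmububub

Applying the rule to each of the 20 symbols of ubhmuuuuhububububuuu gives the pieces ub hm uuu uh ub ub ub ub uuu ub hm ub hm ub hm ub hm ub ub ub, which concatenate to the answer.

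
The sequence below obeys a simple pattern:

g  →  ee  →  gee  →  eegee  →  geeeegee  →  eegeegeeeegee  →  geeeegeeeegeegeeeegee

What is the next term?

eegeegeeeegeegeeeegeeeegeegeeeegee

This is a Fibonacci-style word recurrence s(k) = s(k−2)·s(k−1): e.g. g·ee = gee.
The next term joins eegeegeeeegee and geeeegeeeegeegeeeegee.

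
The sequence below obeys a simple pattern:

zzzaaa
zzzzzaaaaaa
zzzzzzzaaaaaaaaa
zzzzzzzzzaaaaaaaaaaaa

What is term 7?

The n-th term is 2n+1 z's then 3n a's (n = 1, 2, …).
At n = 7 the blocks have lengths 15, 21.

zzzzzzzzzzzzzzzaaaaaaaaaaaaaaaaaaaaa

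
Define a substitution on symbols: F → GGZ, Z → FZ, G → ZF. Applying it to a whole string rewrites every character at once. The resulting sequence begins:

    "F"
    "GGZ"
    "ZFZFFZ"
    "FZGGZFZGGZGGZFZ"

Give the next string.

Applying the rule to each of the 15 symbols of FZGGZFZGGZGGZFZ gives the pieces GGZ FZ ZF ZF FZ GGZ FZ ZF ZF FZ ZF ZF FZ GGZ FZ, which concatenate to the answer.

GGZFZZFZFFZGGZFZZFZFFZZFZFFZGGZFZ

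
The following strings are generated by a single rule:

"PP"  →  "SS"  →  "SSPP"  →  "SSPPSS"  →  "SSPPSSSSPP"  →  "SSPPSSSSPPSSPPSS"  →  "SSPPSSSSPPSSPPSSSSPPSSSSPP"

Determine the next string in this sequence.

SSPPSSSSPPSSPPSSSSPPSSSSPPSSPPSSSSPPSSPPSS

This is a Fibonacci-style word recurrence s(k) = s(k−1)·s(k−2): e.g. SS·PP = SSPP.
So term 8 is SSPPSSSSPPSSPPSSSSPPSSSSPP·SSPPSSSSPPSSPPSS.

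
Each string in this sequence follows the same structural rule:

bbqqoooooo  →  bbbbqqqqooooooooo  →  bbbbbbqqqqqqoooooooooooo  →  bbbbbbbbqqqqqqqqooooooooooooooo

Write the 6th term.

bbbbbbbbbbbbqqqqqqqqqqqqooooooooooooooooooooo

Reading off run lengths: b runs 2, 4, 6, 8; q runs 2, 4, 6, 8; o runs 6, 9, 12, 15 — each is linear in n (n = 1, 2, …).
For term 6, n = 6, so the run lengths are 12, 12, 21.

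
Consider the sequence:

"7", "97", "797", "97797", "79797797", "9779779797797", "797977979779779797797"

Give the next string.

Each term (from the third on) is the two preceding terms concatenated in order: term 3 = 7·97 = 797.
Continuing: 9779779797797 · 797977979779779797797 gives term 8.

9779779797797797977979779779797797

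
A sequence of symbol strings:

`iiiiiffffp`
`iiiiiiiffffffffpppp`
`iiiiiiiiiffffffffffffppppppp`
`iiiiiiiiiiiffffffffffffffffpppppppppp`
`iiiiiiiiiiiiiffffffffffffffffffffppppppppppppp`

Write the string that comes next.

Each string has the form i^{2n+3} f^{4n} p^{3n-2} (n = 1, 2, …).
At n = 6 the blocks have lengths 15, 24, 16.

iiiiiiiiiiiiiiiffffffffffffffffffffffffpppppppppppppppp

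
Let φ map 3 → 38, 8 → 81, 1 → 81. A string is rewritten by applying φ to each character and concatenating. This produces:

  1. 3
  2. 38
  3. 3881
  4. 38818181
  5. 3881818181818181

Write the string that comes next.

38818181818181818181818181818181

Applying the rule to each of the 16 symbols of 3881818181818181 gives the pieces 38 81 81 81 81 81 81 81 81 81 81 81 81 81 81 81, which concatenate to the answer.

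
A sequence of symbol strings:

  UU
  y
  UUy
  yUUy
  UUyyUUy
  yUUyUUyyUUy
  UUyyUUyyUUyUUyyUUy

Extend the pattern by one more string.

yUUyUUyyUUyUUyyUUyyUUyUUyyUUy

This is a Fibonacci-style word recurrence s(k) = s(k−2)·s(k−1): e.g. UU·y = UUy.
So term 8 is yUUyUUyyUUy·UUyyUUyyUUyUUyyUUy.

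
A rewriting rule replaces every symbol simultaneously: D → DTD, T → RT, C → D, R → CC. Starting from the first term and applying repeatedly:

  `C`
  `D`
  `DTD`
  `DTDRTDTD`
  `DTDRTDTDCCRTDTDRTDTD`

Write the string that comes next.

DTDRTDTDCCRTDTDRTDTDDDCCRTDTDRTDTDCCRTDTDRTDTD

Replace each of the 20 characters of DTDRTDTDCCRTDTDRTDTD in place — DTD RT DTD CC RT DTD RT DTD D D CC RT DTD RT DTD CC RT DTD RT DTD — and concatenate.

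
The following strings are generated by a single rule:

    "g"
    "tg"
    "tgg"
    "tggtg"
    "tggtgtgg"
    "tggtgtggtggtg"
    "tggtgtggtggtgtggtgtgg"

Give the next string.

tggtgtggtggtgtggtgtggtggtgtggtggtg

From term 3 onward, concatenate the last term with the second-to-last: tg·g = tgg, tgg·tg = tggtg, …
Continuing: tggtgtggtggtgtggtgtgg · tggtgtggtggtg gives term 8.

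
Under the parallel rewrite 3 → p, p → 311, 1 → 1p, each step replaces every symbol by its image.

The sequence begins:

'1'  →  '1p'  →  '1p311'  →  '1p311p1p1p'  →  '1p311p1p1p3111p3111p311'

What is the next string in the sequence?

Rewriting the 23 symbols of 1p311p1p1p3111p3111p311 one by one yields 1p 311 p 1p 1p 311 1p 311 1p 311 p 1p 1p 1p 311 p 1p 1p 1p 311 p 1p 1p; concatenated:

1p311p1p1p3111p3111p311p1p1p1p311p1p1p1p311p1p1p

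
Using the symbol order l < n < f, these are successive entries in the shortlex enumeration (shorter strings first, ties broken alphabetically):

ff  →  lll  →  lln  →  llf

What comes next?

lnl

Find the rightmost character of llf below f, bump it to the next letter, and reset everything to its right to l.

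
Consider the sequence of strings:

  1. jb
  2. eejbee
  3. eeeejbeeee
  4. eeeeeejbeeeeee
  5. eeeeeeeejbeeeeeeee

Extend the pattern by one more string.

Every step adds ee to the front and ee to the end of the previous string.
Applying this once more to eeeeeeeejbeeeeeeee:

eeeeeeeeeejbeeeeeeeeee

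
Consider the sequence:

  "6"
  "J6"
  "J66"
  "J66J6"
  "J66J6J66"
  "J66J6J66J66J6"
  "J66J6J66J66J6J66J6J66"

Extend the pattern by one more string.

This is a Fibonacci-style word recurrence s(k) = s(k−1)·s(k−2): e.g. J6·6 = J66.
So term 8 is J66J6J66J66J6J66J6J66·J66J6J66J66J6.

J66J6J66J66J6J66J6J66J66J6J66J66J6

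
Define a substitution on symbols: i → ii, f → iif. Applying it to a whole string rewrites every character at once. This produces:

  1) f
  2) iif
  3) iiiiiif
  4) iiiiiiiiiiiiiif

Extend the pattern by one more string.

Rewriting the 15 symbols of iiiiiiiiiiiiiif one by one yields ii ii ii ii ii ii ii ii ii ii ii ii ii ii iif; concatenated:

iiiiiiiiiiiiiiiiiiiiiiiiiiiiiif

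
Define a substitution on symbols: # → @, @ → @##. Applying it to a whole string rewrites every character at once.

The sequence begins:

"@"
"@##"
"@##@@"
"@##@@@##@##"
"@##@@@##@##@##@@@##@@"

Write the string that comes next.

Rewriting the 21 symbols of @##@@@##@##@##@@@##@@ one by one yields @## @ @ @## @## @## @ @ @## @ @ @## @ @ @## @## @## @ @ @## @##; concatenated:

@##@@@##@##@##@@@##@@@##@@@##@##@##@@@##@##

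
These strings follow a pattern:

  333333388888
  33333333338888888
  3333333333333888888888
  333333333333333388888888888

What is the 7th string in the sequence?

333333333333333333333333388888888888888888

Reading off run lengths: 3 runs 7, 10, 13, 16; 8 runs 5, 7, 9, 11 — each is linear in n, where the shown terms are n = 2, 3, 4, 5.
For term 7, n = 8, so the run lengths are 25, 17.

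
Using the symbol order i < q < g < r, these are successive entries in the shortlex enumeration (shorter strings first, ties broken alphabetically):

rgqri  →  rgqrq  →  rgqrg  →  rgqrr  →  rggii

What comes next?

rggiq

Find the rightmost character of rggii below r, bump it to the next letter, and reset everything to its right to i.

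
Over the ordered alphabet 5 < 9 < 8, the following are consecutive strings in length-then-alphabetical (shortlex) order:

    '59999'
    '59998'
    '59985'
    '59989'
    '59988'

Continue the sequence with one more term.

Treat 59988 as a base-3 numeral over the given alphabet and add one, carrying through any trailing 8's.

59855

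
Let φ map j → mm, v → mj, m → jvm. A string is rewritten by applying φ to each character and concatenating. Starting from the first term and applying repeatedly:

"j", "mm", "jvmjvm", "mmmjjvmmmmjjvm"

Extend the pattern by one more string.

jvmjvmjvmmmmmmjjvmjvmjvmjvmmmmmmjjvm

φ(mmmjjvmmmmjjvm) expands symbol-by-symbol to jvm jvm jvm mm mm mj jvm jvm jvm jvm mm mm mj jvm; joining the 14 pieces gives the next term.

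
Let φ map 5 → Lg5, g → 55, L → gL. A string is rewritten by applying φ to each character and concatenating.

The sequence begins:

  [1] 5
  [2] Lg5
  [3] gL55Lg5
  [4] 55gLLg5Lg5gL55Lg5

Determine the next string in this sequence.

Lg5Lg555gLgL55Lg5gL55Lg555gLLg5Lg5gL55Lg5

Applying the rule to each of the 17 symbols of 55gLLg5Lg5gL55Lg5 gives the pieces Lg5 Lg5 55 gL gL 55 Lg5 gL 55 Lg5 55 gL Lg5 Lg5 gL 55 Lg5, which concatenate to the answer.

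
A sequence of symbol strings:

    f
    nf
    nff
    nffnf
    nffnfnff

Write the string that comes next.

nffnfnffnffnf

This is a Fibonacci-style word recurrence s(k) = s(k−1)·s(k−2): e.g. nf·f = nff.
Continuing: nffnfnff · nffnf gives term 6.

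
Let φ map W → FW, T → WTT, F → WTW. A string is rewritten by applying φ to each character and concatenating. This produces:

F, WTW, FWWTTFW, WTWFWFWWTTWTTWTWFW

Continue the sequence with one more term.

Rewriting the 18 symbols of WTWFWFWWTTWTTWTWFW one by one yields FW WTT FW WTW FW WTW FW FW WTT WTT FW WTT WTT FW WTT FW WTW FW; concatenated:

FWWTTFWWTWFWWTWFWFWWTTWTTFWWTTWTTFWWTTFWWTWFW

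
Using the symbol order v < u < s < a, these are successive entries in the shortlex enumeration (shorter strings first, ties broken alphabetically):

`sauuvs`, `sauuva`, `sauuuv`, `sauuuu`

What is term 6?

Continuing the enumeration 2 steps past sauuuu: sauuuu → sauuus → (answer).

sauuua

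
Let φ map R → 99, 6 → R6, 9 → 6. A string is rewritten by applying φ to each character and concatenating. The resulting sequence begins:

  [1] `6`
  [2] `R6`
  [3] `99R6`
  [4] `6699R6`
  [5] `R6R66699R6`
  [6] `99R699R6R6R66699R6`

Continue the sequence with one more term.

6699R66699R699R699R6R6R66699R6

φ(99R699R6R6R66699R6) expands symbol-by-symbol to 6 6 99 R6 6 6 99 R6 99 R6 99 R6 R6 R6 6 6 99 R6; joining the 18 pieces gives the next term.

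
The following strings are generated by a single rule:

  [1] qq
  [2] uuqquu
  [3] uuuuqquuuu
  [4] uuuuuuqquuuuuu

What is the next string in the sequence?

Every step adds uu to the front and uu to the end of the previous string.
Applying this once more to uuuuuuqquuuuuu:

uuuuuuuuqquuuuuuuu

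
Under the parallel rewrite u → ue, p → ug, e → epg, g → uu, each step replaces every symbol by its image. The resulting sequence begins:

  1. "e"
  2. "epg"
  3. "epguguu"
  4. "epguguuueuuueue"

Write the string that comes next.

Rewriting the 15 symbols of epguguuueuuueue one by one yields epg ug uu ue uu ue ue ue epg ue ue ue epg ue epg; concatenated:

epguguuueuuueueueepgueueueepgueepg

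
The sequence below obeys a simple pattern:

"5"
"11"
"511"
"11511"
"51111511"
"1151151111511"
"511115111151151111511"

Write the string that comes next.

From term 3 onward, concatenate the second-to-last term with the last: 5·11 = 511, 11·511 = 11511, …
The next term joins 1151151111511 and 511115111151151111511.

1151151111511511115111151151111511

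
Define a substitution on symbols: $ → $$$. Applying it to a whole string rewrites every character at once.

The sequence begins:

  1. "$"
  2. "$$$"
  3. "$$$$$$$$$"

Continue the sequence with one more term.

$$$$$$$$$$$$$$$$$$$$$$$$$$$

Expanding $$$$$$$$$: $→$$$, $→$$$, $→$$$, $→$$$, $→$$$, $→$$$, $→$$$, $→$$$, $→$$$. Concatenated: $$$ $$$ $$$ $$$ $$$ $$$ $$$ $$$ $$$.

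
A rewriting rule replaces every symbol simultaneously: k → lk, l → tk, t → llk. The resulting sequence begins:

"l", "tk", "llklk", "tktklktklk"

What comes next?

llklkllklktklkllklktklk

Apply φ to tktklktklk symbol by symbol: t→llk, k→lk, t→llk, k→lk, l→tk, k→lk, t→llk, k→lk, l→tk, k→lk; joined: llk lk llk lk tk lk llk lk tk lk.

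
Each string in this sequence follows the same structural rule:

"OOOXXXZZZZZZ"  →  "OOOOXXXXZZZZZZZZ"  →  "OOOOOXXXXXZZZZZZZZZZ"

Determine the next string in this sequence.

Each string has the form O^{n} X^{n} Z^{2n}, where the shown terms are n = 3, 4, 5.
Setting n = 6 gives 6, 6, 12 characters in each block.

OOOOOOXXXXXXZZZZZZZZZZZZ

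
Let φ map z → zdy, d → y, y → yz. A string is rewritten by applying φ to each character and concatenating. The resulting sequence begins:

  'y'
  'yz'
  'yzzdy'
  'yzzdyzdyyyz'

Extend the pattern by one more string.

yzzdyzdyyyzzdyyyzyzyzzdy

Rewriting each symbol of yzzdyzdyyyz: y→yz, z→zdy, z→zdy, d→y, y→yz, z→zdy, d→y, y→yz, y→yz, y→yz, z→zdy, which concatenates to yz zdy zdy y yz zdy y yz yz yz zdy.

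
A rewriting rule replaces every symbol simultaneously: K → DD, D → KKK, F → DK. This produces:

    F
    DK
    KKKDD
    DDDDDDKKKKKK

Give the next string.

KKKKKKKKKKKKKKKKKKDDDDDDDDDDDD

Rewriting each symbol of DDDDDDKKKKKK: D→KKK, D→KKK, D→KKK, D→KKK, D→KKK, D→KKK, K→DD, K→DD, K→DD, K→DD, K→DD, K→DD, which concatenates to KKK KKK KKK KKK KKK KKK DD DD DD DD DD DD.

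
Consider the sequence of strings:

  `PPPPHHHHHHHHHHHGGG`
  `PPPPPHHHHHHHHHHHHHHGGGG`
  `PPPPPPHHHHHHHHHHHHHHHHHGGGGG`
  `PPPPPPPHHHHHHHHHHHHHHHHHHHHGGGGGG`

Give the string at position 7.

PPPPPPPPPPHHHHHHHHHHHHHHHHHHHHHHHHHHHHHGGGGGGGGG

Each string has the form P^{n+1} H^{3n+2} G^{n}, where the shown terms are n = 3, 4, 5, 6.
For term 7, n = 9, so the run lengths are 10, 29, 9.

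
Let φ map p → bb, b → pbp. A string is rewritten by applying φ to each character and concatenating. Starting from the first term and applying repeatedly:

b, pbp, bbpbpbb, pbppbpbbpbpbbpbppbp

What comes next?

bbpbpbbbbpbpbbpbppbpbbpbpbbpbppbpbbpbpbbbbpbpbb

Replace each of the 19 characters of pbppbpbbpbpbbpbppbp in place — bb pbp bb bb pbp bb pbp pbp bb pbp bb pbp pbp bb pbp bb bb pbp bb — and concatenate.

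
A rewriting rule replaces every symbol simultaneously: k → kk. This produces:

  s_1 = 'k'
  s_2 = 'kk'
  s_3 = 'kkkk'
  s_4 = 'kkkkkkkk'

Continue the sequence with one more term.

Rewriting each symbol of kkkkkkkk: k→kk, k→kk, k→kk, k→kk, k→kk, k→kk, k→kk, k→kk, which concatenates to kk kk kk kk kk kk kk kk.

kkkkkkkkkkkkkkkk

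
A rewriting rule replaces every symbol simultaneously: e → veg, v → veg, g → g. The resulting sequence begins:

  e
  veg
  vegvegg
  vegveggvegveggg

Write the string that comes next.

φ(vegveggvegveggg) expands symbol-by-symbol to veg veg g veg veg g g veg veg g veg veg g g g; joining the 15 pieces gives the next term.

vegveggvegvegggvegveggvegvegggg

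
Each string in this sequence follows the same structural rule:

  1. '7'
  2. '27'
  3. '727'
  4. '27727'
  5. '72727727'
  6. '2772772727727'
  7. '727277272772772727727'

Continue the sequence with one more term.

2772772727727727277272772772727727

This is a Fibonacci-style word recurrence s(k) = s(k−2)·s(k−1): e.g. 7·27 = 727.
So term 8 is 2772772727727·727277272772772727727.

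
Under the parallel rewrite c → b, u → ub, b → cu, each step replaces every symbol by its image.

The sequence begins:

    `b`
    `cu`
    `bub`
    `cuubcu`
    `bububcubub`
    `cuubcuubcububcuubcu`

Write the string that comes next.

Rewriting the 19 symbols of cuubcuubcububcuubcu one by one yields b ub ub cu b ub ub cu b ub cu ub cu b ub ub cu b ub; concatenated:

bububcubububcububcuubcubububcubub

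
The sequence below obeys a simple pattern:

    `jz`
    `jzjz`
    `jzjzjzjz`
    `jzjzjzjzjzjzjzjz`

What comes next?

Each string is two copies of the previous one concatenated.
So the next term is two copies of jzjzjzjzjzjzjzjz.

jzjzjzjzjzjzjzjzjzjzjzjzjzjzjzjz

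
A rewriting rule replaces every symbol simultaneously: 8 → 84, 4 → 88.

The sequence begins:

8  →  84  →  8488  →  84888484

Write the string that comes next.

Expanding 84888484: 8→84, 4→88, 8→84, 8→84, 8→84, 4→88, 8→84, 4→88. Concatenated: 84 88 84 84 84 88 84 88.

8488848484888488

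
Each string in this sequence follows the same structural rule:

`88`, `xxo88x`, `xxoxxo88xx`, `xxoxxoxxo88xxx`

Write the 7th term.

xxoxxoxxoxxoxxoxxo88xxxxxx

Each term wraps the previous one in xxo on the left and x on the right.
From xxoxxoxxo88xxx, 3 further steps: xxoxxoxxo88xxx → xxoxxoxxoxxo88xxxx → xxoxxoxxoxxoxxo88xxxxx → (answer).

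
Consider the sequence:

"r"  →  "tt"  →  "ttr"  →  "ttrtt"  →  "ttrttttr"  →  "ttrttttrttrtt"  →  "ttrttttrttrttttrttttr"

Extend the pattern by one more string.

From term 3 onward, concatenate the last term with the second-to-last: tt·r = ttr, ttr·tt = ttrtt, …
Continuing: ttrttttrttrttttrttttr · ttrttttrttrtt gives term 8.

ttrttttrttrttttrttttrttrttttrttrtt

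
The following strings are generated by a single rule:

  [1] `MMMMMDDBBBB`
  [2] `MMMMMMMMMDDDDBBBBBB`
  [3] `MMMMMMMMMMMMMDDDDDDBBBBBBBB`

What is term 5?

Each string has the form M^{4n+1} D^{2n} B^{2n+2} (n = 1, 2, …).
At n = 5 the blocks have lengths 21, 10, 12.

MMMMMMMMMMMMMMMMMMMMMDDDDDDDDDDBBBBBBBBBBBB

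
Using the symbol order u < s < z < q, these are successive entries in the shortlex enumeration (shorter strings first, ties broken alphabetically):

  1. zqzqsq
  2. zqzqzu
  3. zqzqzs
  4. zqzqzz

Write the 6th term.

Continuing the enumeration 2 steps past zqzqzz: zqzqzz → zqzqzq → (answer).

zqzqqu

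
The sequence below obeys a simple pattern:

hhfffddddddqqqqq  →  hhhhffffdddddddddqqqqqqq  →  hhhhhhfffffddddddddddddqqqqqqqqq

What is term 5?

Term n consists of 2n h's, followed by n+2 f's, followed by 3n+3 d's, followed by 2n+3 q's (n = 1, 2, …).
At n = 5 the blocks have lengths 10, 7, 18, 13.

hhhhhhhhhhfffffffddddddddddddddddddqqqqqqqqqqqqq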